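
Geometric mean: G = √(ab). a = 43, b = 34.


GM = √(43×34) = √1462 = 38.2361

GM = 38.2361


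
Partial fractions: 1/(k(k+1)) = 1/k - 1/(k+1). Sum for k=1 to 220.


1/(k(k+1)) = 1/k - 1/(k+1) (partial fractions)
Telescoping: Σ = 1 - 1/221 = 220/221

Sum = 220/221


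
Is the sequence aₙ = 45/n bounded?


a₁ = 45, a₂ = 45/2, a₃ = 45/3, ...
0 < aₙ ≤ 45 for all n ≥ 1
Lower bound: 0, Upper bound: 45
The sequence IS bounded

Bounded (0 < aₙ ≤ 45)


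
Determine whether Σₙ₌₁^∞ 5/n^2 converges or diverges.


p-series test: Σ c/n^p converges if p > 1, diverges if p ≤ 1 (constant c > 0 doesn't affect convergence).
p = 2
2 > 1 → CONVERGES

Converges (p = 2 > 1)


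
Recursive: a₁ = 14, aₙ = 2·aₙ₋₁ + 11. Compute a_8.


Computing step by step:
a_1 = 14
a_2 = 39
a_3 = 89
a_4 = 189
a_5 = 389
a_6 = 789
a_7 = 1589
a_8 = 3189


a_8 = 3189


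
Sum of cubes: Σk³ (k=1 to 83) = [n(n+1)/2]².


n(n+1)/2 = 83×84/2 = 3486
Σk³ = 3486² = 12152196

Σk³ = 12152196


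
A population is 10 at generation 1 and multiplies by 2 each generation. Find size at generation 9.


aₙ = a₁·r^(n-1)
= 10×2^8
= 10×256
= 2560

a_9 = 2560


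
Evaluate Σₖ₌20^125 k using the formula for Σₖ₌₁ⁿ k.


Σₖ₌20^125 k = Σₖ₌₁^125 k − Σₖ₌₁^19 k
= 125·126/2 − 19·20/2
= 7875 − 190 = 7685

Σk = 7685


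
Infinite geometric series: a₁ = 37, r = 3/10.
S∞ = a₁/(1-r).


S∞ = a₁/(1-r) = 37/(1 - 3/10)
= 37/(7/10)
= 370/7

S∞ = 370/7


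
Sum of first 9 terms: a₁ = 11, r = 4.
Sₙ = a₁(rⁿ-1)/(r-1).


Sₙ = 11×(4^9 - 1)/(4 - 1)
= 11×(262144 - 1)/3
= 11×262143/3
= 961191

S_9 = 961191


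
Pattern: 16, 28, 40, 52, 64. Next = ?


Pattern: arithmetic (d=12)
Terms: 16, 28, 40, 52, 64
Next term = 76

Next term = 76


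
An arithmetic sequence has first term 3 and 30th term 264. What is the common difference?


d = (aₙ - a₁)/(n-1)
= (264 - 3)/(30-1)
= 261/29 = 9

d = 9


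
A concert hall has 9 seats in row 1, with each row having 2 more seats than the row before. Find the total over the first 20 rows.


aₙ = 9 + (20-1)×2 = 47
Sₙ = n(a₁+aₙ)/2 = 20×(9+47)/2
= 20×56/2 = 560

S_20 = 560


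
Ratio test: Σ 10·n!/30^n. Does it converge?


aₙ = 10·n!/30^n
a_{n+1}/aₙ = (n+1)!/30^(n+1) × 30^n/n!  (constant 10 cancels)
= (n+1)/30
L = lim(n→∞) (n+1)/30 = ∞
L > 1 → series DIVERGES

Diverges (ratio test: L = ∞ > 1)


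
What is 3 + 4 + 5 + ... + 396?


Σₖ₌3^396 k = Σₖ₌₁^396 k − Σₖ₌₁^2 k
= 396·397/2 − 2·3/2
= 78606 − 3 = 78603

Σk = 78603


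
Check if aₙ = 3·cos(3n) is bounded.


For all n, -1 ≤ cos(3n) ≤ 1, so -3 ≤ 3·cos(3n) ≤ 3
Lower bound: -3, Upper bound: 3
The sequence IS bounded

Bounded (-3 ≤ aₙ ≤ 3)


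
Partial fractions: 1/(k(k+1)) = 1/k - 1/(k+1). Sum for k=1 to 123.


1/(k(k+1)) = 1/k - 1/(k+1) (partial fractions)
Telescoping: Σ = 1 - 1/124 = 123/124

Sum = 123/124


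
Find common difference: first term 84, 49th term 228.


d = (aₙ - a₁)/(n-1)
= (228 - 84)/(49-1)
= 144/48 = 3

d = 3


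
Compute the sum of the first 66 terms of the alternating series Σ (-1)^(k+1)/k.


S = 1 - 1/2 + 1/3 - 1/4 + 1/5 - 1/6 + 1/7 - 1/8 ± ...
= 0.6856
(Full series converges to +ln(2) ≈ +0.6931)

S_66 = 0.6856


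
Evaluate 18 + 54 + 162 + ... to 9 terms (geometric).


Sₙ = 18×(3^9 - 1)/(3 - 1)
= 18×(19683 - 1)/2
= 18×19682/2
= 177138

S_9 = 177138


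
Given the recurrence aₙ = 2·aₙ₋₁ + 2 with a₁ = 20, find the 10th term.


Computing step by step:
a_1 = 20
a_2 = 42
a_3 = 86
a_4 = 174
a_5 = 350
a_6 = 702
a_7 = 1406
a_8 = 2814
a_9 = 5630
a_10 = 11262


a_10 = 11262


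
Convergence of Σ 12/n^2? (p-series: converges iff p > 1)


p-series test: Σ c/n^p converges if p > 1, diverges if p ≤ 1 (constant c > 0 doesn't affect convergence).
p = 2
2 > 1 → CONVERGES

Converges (p = 2 > 1)


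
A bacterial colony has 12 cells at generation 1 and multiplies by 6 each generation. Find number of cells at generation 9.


aₙ = a₁·r^(n-1)
= 12×6^8
= 12×1679616
= 20155392

a_9 = 20155392


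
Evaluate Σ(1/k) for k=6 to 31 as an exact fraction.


Σₖ₌6^31 1/k = 1/6 + 1/7 + 1/8 + ... + 1/31
= 125913534410497/72201776446800
≈ 1.7439

Sum = 125913534410497/72201776446800 ≈ 1.7439


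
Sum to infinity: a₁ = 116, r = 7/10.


S∞ = a₁/(1-r) = 116/(1 - 7/10)
= 116/(3/10)
= 1160/3

S∞ = 1160/3


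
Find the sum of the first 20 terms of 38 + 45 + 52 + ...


aₙ = 38 + (20-1)×7 = 171
Sₙ = n(a₁+aₙ)/2 = 20×(38+171)/2
= 20×209/2 = 2090

S_20 = 2090


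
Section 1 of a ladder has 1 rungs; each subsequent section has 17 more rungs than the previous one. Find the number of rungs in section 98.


aₙ = a₁ + (n-1)d
= 1 + (98-1)×17
= 1 + 1649
= 1650

a_98 = 1650


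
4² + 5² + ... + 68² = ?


Σₖ₌4^68 k² = Σₖ₌₁^68 k² − Σₖ₌₁^3 k²
= 68·69·137/6 − 3·4·7/6
= 107134 − 14 = 107120

Σk² = 107120


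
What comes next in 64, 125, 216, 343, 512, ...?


Pattern: perfect cubes: n³
Terms: 64, 125, 216, 343, 512
Next term = 729

Next term = 729


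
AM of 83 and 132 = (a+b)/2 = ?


AM = (83 + 132)/2 = 215/2 = 107.5

AM = 107.5


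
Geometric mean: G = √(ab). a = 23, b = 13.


GM = √(23×13) = √299 = 17.2916

GM = 17.2916


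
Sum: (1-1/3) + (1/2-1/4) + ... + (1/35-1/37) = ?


Telescoping with gap 2: two head and two tail terms survive.
= (1 + 1/2) - (1/36 + 1/37)
= 3/2 - 1/36 - 1/37 = 1925/1332

Sum = 1925/1332


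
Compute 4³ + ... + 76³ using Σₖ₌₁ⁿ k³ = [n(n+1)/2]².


Σₖ₌4^76 k³ = [76·77/2]² − [3·4/2]²
= 8561476 − 36 = 8561440

Σk³ = 8561440


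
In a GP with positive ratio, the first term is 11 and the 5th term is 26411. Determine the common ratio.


r^(n-1) = aₙ/a₁
r^4 = 26411/11 = 2401
r = 2401^(1/4)
= ±7; taking r > 0 gives r = 7

r = 7


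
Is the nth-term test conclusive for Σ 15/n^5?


lim(n→∞) 15/n^5 = 0
lim aₙ = 0 → nth-term test is INCONCLUSIVE
(Need other tests; this is actually a convergent p-series with p=5 > 1)

Inconclusive (lim aₙ = 0; need another test)


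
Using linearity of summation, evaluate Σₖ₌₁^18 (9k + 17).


Σ(9k+17) = 9·Σk + 17·n
= 9·171 + 17·18
= 1539 + 306 = 1845

Σ = 1845


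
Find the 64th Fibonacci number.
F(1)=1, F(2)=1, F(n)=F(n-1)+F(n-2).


Fibonacci sequence: 1, 1, 2, 3, 5, 8, 13, 21, 34, 55, 89, ...
F(64) = 10610209857723

F(64) = 10610209857723


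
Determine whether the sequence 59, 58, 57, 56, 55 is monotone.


Differences: -1, -1, -1, -1
All differences < 0 → strictly DECREASING

Monotonically decreasing


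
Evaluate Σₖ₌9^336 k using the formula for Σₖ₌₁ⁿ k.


Σₖ₌9^336 k = Σₖ₌₁^336 k − Σₖ₌₁^8 k
= 336·337/2 − 8·9/2
= 56616 − 36 = 56580

Σk = 56580


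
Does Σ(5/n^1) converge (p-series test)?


p-series test: Σ c/n^p converges if p > 1, diverges if p ≤ 1 (constant c > 0 doesn't affect convergence).
p = 1
1 ≤ 1 → DIVERGES

Diverges (p = 1 ≤ 1)


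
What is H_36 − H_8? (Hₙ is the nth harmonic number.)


Σₖ₌9^36 1/k = 1/9 + 1/10 + 1/11 + ... + 1/36
= 2731856520727/1875370816800
≈ 1.4567

Sum = 2731856520727/1875370816800 ≈ 1.4567


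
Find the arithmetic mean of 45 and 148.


AM = (45 + 148)/2 = 193/2 = 96.5

AM = 96.5


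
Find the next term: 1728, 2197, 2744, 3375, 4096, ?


Pattern: perfect cubes: n³
Terms: 1728, 2197, 2744, 3375, 4096
Next term = 4913

Next term = 4913


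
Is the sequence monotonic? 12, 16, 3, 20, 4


Differences: 4, -13, 17, -16
Difference at position 1 is +4 (> 0) but position 2 is -13 (< 0) — sequence both rises and falls
→ NOT monotonic

Not monotonic


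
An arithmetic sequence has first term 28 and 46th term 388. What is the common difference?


d = (aₙ - a₁)/(n-1)
= (388 - 28)/(46-1)
= 360/45 = 8

d = 8


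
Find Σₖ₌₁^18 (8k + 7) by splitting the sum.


Σ(8k+7) = 8·Σk + 7·n
= 8·171 + 7·18
= 1368 + 126 = 1494

Σ = 1494


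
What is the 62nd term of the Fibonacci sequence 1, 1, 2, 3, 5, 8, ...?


Fibonacci sequence: 1, 1, 2, 3, 5, 8, 13, 21, 34, 55, 89, ...
F(62) = 4052739537881

F(62) = 4052739537881


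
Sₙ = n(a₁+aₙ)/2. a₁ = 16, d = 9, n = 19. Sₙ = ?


aₙ = 16 + (19-1)×9 = 178
Sₙ = n(a₁+aₙ)/2 = 19×(16+178)/2
= 19×194/2 = 1843

S_19 = 1843


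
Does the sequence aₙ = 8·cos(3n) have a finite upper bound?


For all n, -1 ≤ cos(3n) ≤ 1, so -8 ≤ 8·cos(3n) ≤ 8
Lower bound: -8, Upper bound: 8
The sequence IS bounded

Bounded (-8 ≤ aₙ ≤ 8)


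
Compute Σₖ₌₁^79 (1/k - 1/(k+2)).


Telescoping with gap 2: two head and two tail terms survive.
= (1 + 1/2) - (1/80 + 1/81)
= 3/2 - 1/80 - 1/81 = 9559/6480

Sum = 9559/6480


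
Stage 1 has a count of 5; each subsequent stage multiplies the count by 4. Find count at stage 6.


aₙ = a₁·r^(n-1)
= 5×4^5
= 5×1024
= 5120

a_6 = 5120


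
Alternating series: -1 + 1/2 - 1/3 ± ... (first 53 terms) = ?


S = -1 + 1/2 - 1/3 + 1/4 - 1/5 + 1/6 - 1/7 + 1/8 ± ...
= -0.7025
(Full series converges to -ln(2) ≈ -0.6931)

S_53 = -0.7025


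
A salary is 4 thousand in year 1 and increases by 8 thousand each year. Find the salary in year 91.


aₙ = a₁ + (n-1)d
= 4 + (91-1)×8
= 4 + 720
= 724

a_91 = 724


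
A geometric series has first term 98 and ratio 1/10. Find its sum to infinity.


S∞ = a₁/(1-r) = 98/(1 - 1/10)
= 98/(9/10)
= 980/9

S∞ = 980/9


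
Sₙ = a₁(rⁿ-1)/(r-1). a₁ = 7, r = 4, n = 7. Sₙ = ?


Sₙ = 7×(4^7 - 1)/(4 - 1)
= 7×(16384 - 1)/3
= 7×16383/3
= 38227

S_7 = 38227


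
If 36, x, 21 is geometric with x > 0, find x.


GM = √(36×21) = √756 = 27.4955

GM = 27.4955


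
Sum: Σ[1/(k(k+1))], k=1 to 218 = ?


1/(k(k+1)) = 1/k - 1/(k+1) (partial fractions)
Telescoping: Σ = 1 - 1/219 = 218/219

Sum = 218/219


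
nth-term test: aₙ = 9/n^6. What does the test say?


lim(n→∞) 9/n^6 = 0
lim aₙ = 0 → nth-term test is INCONCLUSIVE
(Need other tests; this is actually a convergent p-series with p=6 > 1)

Inconclusive (lim aₙ = 0; need another test)


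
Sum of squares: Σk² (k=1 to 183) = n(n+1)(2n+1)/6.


n = 183
n(n+1)(2n+1)/6 = 183×184×367/6
= 12357624/6 = 2059604

Σk² = 2059604


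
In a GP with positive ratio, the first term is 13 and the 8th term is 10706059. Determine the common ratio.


r^(n-1) = aₙ/a₁
r^7 = 10706059/13 = 823543
r = 823543^(1/7)
= 7

r = 7


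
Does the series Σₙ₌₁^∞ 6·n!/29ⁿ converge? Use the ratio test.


aₙ = 6·n!/29^n
a_{n+1}/aₙ = (n+1)!/29^(n+1) × 29^n/n!  (constant 6 cancels)
= (n+1)/29
L = lim(n→∞) (n+1)/29 = ∞
L > 1 → series DIVERGES

Diverges (ratio test: L = ∞ > 1)


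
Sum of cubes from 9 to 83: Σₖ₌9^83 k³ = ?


Σₖ₌9^83 k³ = [83·84/2]² − [8·9/2]²
= 12152196 − 1296 = 12150900

Σk³ = 12150900


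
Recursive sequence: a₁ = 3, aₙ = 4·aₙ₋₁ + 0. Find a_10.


Computing step by step:
a_1 = 3
a_2 = 12
a_3 = 48
a_4 = 192
a_5 = 768
a_6 = 3072
a_7 = 12288
a_8 = 49152
a_9 = 196608
a_10 = 786432


a_10 = 786432


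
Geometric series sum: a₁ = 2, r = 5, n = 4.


Sₙ = 2×(5^4 - 1)/(5 - 1)
= 2×(625 - 1)/4
= 2×624/4
= 312

S_4 = 312


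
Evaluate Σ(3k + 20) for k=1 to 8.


Σ(3k+20) = 3·Σk + 20·n
= 3·36 + 20·8
= 108 + 160 = 268

Σ = 268


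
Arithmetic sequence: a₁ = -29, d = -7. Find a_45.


aₙ = a₁ + (n-1)d
= -29 + (45-1)×-7
= -29 - 308
= -337

a_45 = -337


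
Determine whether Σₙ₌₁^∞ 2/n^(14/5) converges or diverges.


p-series test: Σ c/n^p converges if p > 1, diverges if p ≤ 1 (constant c > 0 doesn't affect convergence).
p = 14/5
14/5 > 1 → CONVERGES

Converges (p = 14/5 > 1)


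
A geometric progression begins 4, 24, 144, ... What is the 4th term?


aₙ = a₁·r^(n-1)
= 4×6^3
= 4×216
= 864

a_4 = 864


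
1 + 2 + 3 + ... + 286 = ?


n(n+1)/2 = 286×287/2 = 82082/2 = 41041

Σk = 41041


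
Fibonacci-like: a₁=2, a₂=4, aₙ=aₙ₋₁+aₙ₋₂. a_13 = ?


Computing iteratively: 2, 4, 6, 10, 16, 26, 42, 68, 110, 178, 288, 466, ...
a_13 = 754

a_13 = 754


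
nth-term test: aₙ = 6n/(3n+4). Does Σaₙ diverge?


lim(n→∞) 6n/(3n+4) = 6/3 = 2  (divide numerator and denominator by n)
lim aₙ = 2 ≠ 0 → series DIVERGES

Diverges (lim aₙ = 2 ≠ 0)


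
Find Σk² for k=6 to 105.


Σₖ₌6^105 k² = Σₖ₌₁^105 k² − Σₖ₌₁^5 k²
= 105·106·211/6 − 5·6·11/6
= 391405 − 55 = 391350

Σk² = 391350


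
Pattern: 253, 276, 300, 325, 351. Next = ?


Pattern: triangular numbers: n(n+1)/2
Terms: 253, 276, 300, 325, 351
Next term = 378

Next term = 378


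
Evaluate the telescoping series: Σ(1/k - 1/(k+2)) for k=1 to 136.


Telescoping with gap 2: two head and two tail terms survive.
= (1 + 1/2) - (1/137 + 1/138)
= 3/2 - 1/137 - 1/138 = 14042/9453

Sum = 14042/9453


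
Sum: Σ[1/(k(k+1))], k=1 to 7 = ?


1/(k(k+1)) = 1/k - 1/(k+1) (partial fractions)
Telescoping: Σ = 1 - 1/8 = 7/8

Sum = 7/8


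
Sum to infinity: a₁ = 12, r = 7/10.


S∞ = a₁/(1-r) = 12/(1 - 7/10)
= 12/(3/10)
= 40

S∞ = 40


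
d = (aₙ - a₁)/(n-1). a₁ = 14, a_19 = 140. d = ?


d = (aₙ - a₁)/(n-1)
= (140 - 14)/(19-1)
= 126/18 = 7

d = 7


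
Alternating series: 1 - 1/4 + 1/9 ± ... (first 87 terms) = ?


S = 1 - 1/4 + 1/9 - 1/16 + 1/25 - 1/36 + 1/49 - 1/64 ± ...
= 0.8225
(Full series converges to +π²/12 ≈ +0.8225)

S_87 = 0.8225


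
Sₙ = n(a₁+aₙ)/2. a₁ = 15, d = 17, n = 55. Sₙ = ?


aₙ = 15 + (55-1)×17 = 933
Sₙ = n(a₁+aₙ)/2 = 55×(15+933)/2
= 55×948/2 = 26070

S_55 = 26070


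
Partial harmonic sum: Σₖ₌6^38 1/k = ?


Σₖ₌6^38 1/k = 1/6 + 1/7 + 1/8 + ... + 1/38
= 944517924598993/485721041551200
≈ 1.9446

Sum = 944517924598993/485721041551200 ≈ 1.9446


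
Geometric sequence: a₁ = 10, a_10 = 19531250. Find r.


r^(n-1) = aₙ/a₁
r^9 = 19531250/10 = 1953125
r = 1953125^(1/9)
= 5

r = 5


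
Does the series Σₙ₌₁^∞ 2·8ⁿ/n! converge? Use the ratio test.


aₙ = 2·8^n/n!
a_{n+1}/aₙ = 8^(n+1)/(n+1)! × n!/8^n  (constant 2 cancels)
= 8/(n+1)
L = lim(n→∞) 8/(n+1) = 0
L < 1 → series CONVERGES

Converges (ratio test: L = 0 < 1)


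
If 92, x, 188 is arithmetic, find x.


AM = (92 + 188)/2 = 280/2 = 140

AM = 140


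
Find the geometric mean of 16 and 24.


GM = √(16×24) = √384 = 19.5959

GM = 19.5959


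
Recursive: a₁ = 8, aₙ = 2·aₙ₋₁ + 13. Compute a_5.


Computing step by step:
a_1 = 8
a_2 = 29
a_3 = 71
a_4 = 155
a_5 = 323


a_5 = 323


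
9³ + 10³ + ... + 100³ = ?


Σₖ₌9^100 k³ = [100·101/2]² − [8·9/2]²
= 25502500 − 1296 = 25501204

Σk³ = 25501204


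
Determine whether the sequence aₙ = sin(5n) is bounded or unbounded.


For all n, -1 ≤ sin(5n) ≤ 1, so -1 ≤ sin(5n) ≤ 1
Lower bound: -1, Upper bound: 1
The sequence IS bounded

Bounded (-1 ≤ aₙ ≤ 1)


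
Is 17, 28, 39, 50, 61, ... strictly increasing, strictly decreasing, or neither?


Differences: 11, 11, 11, 11
All differences > 0 → strictly INCREASING

Monotonically increasing


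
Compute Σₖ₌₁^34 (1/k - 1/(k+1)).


Telescoping: adjacent terms cancel.
= 1/1 - 1/35
= 1 - 1/35 = 34/35

Sum = 34/35


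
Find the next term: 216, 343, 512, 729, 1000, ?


Pattern: perfect cubes: n³
Terms: 216, 343, 512, 729, 1000
Next term = 1331

Next term = 1331


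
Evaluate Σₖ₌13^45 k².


Σₖ₌13^45 k² = Σₖ₌₁^45 k² − Σₖ₌₁^12 k²
= 45·46·91/6 − 12·13·25/6
= 31395 − 650 = 30745

Σk² = 30745


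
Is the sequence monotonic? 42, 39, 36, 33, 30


Differences: -3, -3, -3, -3
All differences < 0 → strictly DECREASING

Monotonically decreasing


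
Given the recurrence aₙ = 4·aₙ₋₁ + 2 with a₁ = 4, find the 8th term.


Computing step by step:
a_1 = 4
a_2 = 18
a_3 = 74
a_4 = 298
a_5 = 1194
a_6 = 4778
a_7 = 19114
a_8 = 76458


a_8 = 76458


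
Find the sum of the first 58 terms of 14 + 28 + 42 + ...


aₙ = 14 + (58-1)×14 = 812
Sₙ = n(a₁+aₙ)/2 = 58×(14+812)/2
= 58×826/2 = 23954

S_58 = 23954


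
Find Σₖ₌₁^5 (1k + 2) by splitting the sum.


Σ(1k+2) = 1·Σk + 2·n
= 1·15 + 2·5
= 15 + 10 = 25

Σ = 25


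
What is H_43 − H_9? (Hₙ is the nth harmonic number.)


Σₖ₌10^43 1/k = 1/10 + 1/11 + 1/12 + ... + 1/43
= 1302498148247319299/856326196254765600
≈ 1.521

Sum = 1302498148247319299/856326196254765600 ≈ 1.521


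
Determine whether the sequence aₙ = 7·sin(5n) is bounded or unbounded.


For all n, -1 ≤ sin(5n) ≤ 1, so -7 ≤ 7·sin(5n) ≤ 7
Lower bound: -7, Upper bound: 7
The sequence IS bounded

Bounded (-7 ≤ aₙ ≤ 7)


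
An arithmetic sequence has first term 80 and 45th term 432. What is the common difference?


d = (aₙ - a₁)/(n-1)
= (432 - 80)/(45-1)
= 352/44 = 8

d = 8


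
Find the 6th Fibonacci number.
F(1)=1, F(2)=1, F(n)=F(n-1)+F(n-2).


Fibonacci sequence: 1, 1, 2, 3, 5, 8
F(6) = 8

F(6) = 8


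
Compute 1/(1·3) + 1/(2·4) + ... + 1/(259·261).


1/(k(k+2)) = (1/2)·(1/k - 1/(k+2)) (partial fractions)
Telescoping: Σ = (1/2)·(1 + 1/2 - 1/260 - 1/261) = 101269/135720

Sum = 101269/135720


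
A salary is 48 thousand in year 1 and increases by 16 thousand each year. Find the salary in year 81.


aₙ = a₁ + (n-1)d
= 48 + (81-1)×16
= 48 + 1280
= 1328

a_81 = 1328


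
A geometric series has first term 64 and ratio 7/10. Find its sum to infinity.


S∞ = a₁/(1-r) = 64/(1 - 7/10)
= 64/(3/10)
= 640/3

S∞ = 640/3


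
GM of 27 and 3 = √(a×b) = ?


GM = √(27×3) = √81 = 9

GM = 9


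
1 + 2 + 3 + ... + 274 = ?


n(n+1)/2 = 274×275/2 = 75350/2 = 37675

Σk = 37675


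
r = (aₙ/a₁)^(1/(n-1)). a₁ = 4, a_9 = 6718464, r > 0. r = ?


r^(n-1) = aₙ/a₁
r^8 = 6718464/4 = 1679616
r = 1679616^(1/8)
= ±6; taking r > 0 gives r = 6

r = 6


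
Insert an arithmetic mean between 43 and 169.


AM = (43 + 169)/2 = 212/2 = 106

AM = 106


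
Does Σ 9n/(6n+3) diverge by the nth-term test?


lim(n→∞) 9n/(6n+3) = 9/6 = 3/2  (divide numerator and denominator by n)
lim aₙ = 3/2 ≠ 0 → series DIVERGES

Diverges (lim aₙ = 3/2 ≠ 0)


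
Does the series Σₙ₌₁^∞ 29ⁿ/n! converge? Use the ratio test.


aₙ = 29^n/n!
a_{n+1}/aₙ = 29^(n+1)/(n+1)! × n!/29^n
= 29/(n+1)
L = lim(n→∞) 29/(n+1) = 0
L < 1 → series CONVERGES

Converges (ratio test: L = 0 < 1)


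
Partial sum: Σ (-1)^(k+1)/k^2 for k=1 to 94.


S = 1 - 1/4 + 1/9 - 1/16 + 1/25 - 1/36 + 1/49 - 1/64 ± ...
= 0.8224
(Full series converges to +π²/12 ≈ +0.8225)

S_94 = 0.8224


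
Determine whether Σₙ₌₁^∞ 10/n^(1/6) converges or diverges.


p-series test: Σ c/n^p converges if p > 1, diverges if p ≤ 1 (constant c > 0 doesn't affect convergence).
p = 1/6
1/6 ≤ 1 → DIVERGES

Diverges (p = 1/6 ≤ 1)


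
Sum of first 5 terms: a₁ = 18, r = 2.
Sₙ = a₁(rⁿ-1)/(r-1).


Sₙ = 18×(2^5 - 1)/(2 - 1)
= 18×(32 - 1)/1
= 18×31/1
= 558

S_5 = 558


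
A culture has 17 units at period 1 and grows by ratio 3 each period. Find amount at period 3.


aₙ = a₁·r^(n-1)
= 17×3^2
= 17×9
= 153

a_3 = 153


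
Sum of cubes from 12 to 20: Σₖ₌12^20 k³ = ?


Σₖ₌12^20 k³ = [20·21/2]² − [11·12/2]²
= 44100 − 4356 = 39744

Σk³ = 39744


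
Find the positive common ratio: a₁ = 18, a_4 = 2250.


r^(n-1) = aₙ/a₁
r^3 = 2250/18 = 125
r = 125^(1/3)
= 5

r = 5


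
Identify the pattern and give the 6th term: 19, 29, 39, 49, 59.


Pattern: arithmetic (d=10)
Terms: 19, 29, 39, 49, 59
Next term = 69

Next term = 69


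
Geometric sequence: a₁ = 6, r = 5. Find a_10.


aₙ = a₁·r^(n-1)
= 6×5^9
= 6×1953125
= 11718750

a_10 = 11718750


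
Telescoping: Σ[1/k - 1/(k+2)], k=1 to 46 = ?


Telescoping with gap 2: two head and two tail terms survive.
= (1 + 1/2) - (1/47 + 1/48)
= 3/2 - 1/47 - 1/48 = 3289/2256

Sum = 3289/2256


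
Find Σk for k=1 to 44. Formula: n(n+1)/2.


n(n+1)/2 = 44×45/2 = 1980/2 = 990

Σk = 990


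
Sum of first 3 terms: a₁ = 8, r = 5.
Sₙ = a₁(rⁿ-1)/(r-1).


Sₙ = 8×(5^3 - 1)/(5 - 1)
= 8×(125 - 1)/4
= 8×124/4
= 248

S_3 = 248


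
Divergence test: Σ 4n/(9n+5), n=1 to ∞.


lim(n→∞) 4n/(9n+5) = 4/9 = 4/9  (divide numerator and denominator by n)
lim aₙ = 4/9 ≠ 0 → series DIVERGES

Diverges (lim aₙ = 4/9 ≠ 0)


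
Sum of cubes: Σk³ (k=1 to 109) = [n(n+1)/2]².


n(n+1)/2 = 109×110/2 = 5995
Σk³ = 5995² = 35940025

Σk³ = 35940025


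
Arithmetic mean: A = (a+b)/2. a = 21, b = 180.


AM = (21 + 180)/2 = 201/2 = 100.5

AM = 100.5


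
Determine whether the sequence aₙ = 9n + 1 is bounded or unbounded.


aₙ = 9n + 1 → as n→∞, aₙ→∞
No finite upper bound exists
The sequence is UNBOUNDED

Unbounded (aₙ → ∞ as n → ∞)


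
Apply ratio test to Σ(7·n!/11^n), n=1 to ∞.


aₙ = 7·n!/11^n
a_{n+1}/aₙ = (n+1)!/11^(n+1) × 11^n/n!  (constant 7 cancels)
= (n+1)/11
L = lim(n→∞) (n+1)/11 = ∞
L > 1 → series DIVERGES

Diverges (ratio test: L = ∞ > 1)


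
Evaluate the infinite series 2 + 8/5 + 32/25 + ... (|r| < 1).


S∞ = a₁/(1-r) = 2/(1 - 4/5)
= 2/(1/5)
= 10

S∞ = 10


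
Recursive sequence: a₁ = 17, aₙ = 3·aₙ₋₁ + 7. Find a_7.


Computing step by step:
a_1 = 17
a_2 = 58
a_3 = 181
a_4 = 550
a_5 = 1657
a_6 = 4978
a_7 = 14941


a_7 = 14941


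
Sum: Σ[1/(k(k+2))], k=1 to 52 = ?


1/(k(k+2)) = (1/2)·(1/k - 1/(k+2)) (partial fractions)
Telescoping: Σ = (1/2)·(1 + 1/2 - 1/53 - 1/54) = 2093/2862

Sum = 2093/2862


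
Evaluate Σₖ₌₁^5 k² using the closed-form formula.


n = 5
n(n+1)(2n+1)/6 = 5×6×11/6
= 330/6 = 55

Σk² = 55


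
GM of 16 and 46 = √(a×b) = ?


GM = √(16×46) = √736 = 27.1293

GM = 27.1293


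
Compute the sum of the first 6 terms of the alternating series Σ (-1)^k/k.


S = -1 + 1/2 - 1/3 + 1/4 - 1/5 + 1/6
= -0.6167
(Full series converges to -ln(2) ≈ -0.6931)

S_6 = -0.6167


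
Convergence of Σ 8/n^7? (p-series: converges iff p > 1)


p-series test: Σ c/n^p converges if p > 1, diverges if p ≤ 1 (constant c > 0 doesn't affect convergence).
p = 7
7 > 1 → CONVERGES

Converges (p = 7 > 1)


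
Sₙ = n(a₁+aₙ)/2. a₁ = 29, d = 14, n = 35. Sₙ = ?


aₙ = 29 + (35-1)×14 = 505
Sₙ = n(a₁+aₙ)/2 = 35×(29+505)/2
= 35×534/2 = 9345

S_35 = 9345


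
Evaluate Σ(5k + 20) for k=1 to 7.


Σ(5k+20) = 5·Σk + 20·n
= 5·28 + 20·7
= 140 + 140 = 280

Σ = 280


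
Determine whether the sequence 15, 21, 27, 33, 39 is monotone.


Differences: 6, 6, 6, 6
All differences > 0 → strictly INCREASING

Monotonically increasing


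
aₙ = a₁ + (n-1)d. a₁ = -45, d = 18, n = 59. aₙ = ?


aₙ = a₁ + (n-1)d
= -45 + (59-1)×18
= -45 + 1044
= 999

a_59 = 999


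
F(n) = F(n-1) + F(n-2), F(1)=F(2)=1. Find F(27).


Fibonacci sequence: 1, 1, 2, 3, 5, 8, 13, 21, 34, 55, 89, ...
F(27) = 196418

F(27) = 196418


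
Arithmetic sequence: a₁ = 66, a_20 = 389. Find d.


d = (aₙ - a₁)/(n-1)
= (389 - 66)/(20-1)
= 323/19 = 17

d = 17


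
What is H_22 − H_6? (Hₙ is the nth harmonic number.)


Σₖ₌7^22 1/k = 1/7 + 1/8 + 1/9 + ... + 1/22
= 32094677/25865840
≈ 1.2408

Sum = 32094677/25865840 ≈ 1.2408


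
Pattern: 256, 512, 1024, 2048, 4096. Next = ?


Pattern: powers of 2: 2ⁿ
Terms: 256, 512, 1024, 2048, 4096
Next term = 8192

Next term = 8192


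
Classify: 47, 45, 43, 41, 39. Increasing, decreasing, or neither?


Differences: -2, -2, -2, -2
All differences < 0 → strictly DECREASING

Monotonically decreasing


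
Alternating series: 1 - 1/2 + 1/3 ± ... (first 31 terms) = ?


S = 1 - 1/2 + 1/3 - 1/4 + 1/5 - 1/6 + 1/7 - 1/8 ± ...
= 0.709
(Full series converges to +ln(2) ≈ +0.6931)

S_31 = 0.709


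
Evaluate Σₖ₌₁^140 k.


n(n+1)/2 = 140×141/2 = 19740/2 = 9870

Σk = 9870


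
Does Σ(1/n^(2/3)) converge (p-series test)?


p-series test: Σ c/n^p converges if p > 1, diverges if p ≤ 1 (constant c > 0 doesn't affect convergence).
p = 2/3
2/3 ≤ 1 → DIVERGES

Diverges (p = 2/3 ≤ 1)


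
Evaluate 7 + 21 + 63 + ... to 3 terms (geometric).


Sₙ = 7×(3^3 - 1)/(3 - 1)
= 7×(27 - 1)/2
= 7×26/2
= 91

S_3 = 91


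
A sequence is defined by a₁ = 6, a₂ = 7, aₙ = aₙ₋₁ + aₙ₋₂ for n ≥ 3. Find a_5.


Computing iteratively: 6, 7, 13, 20, 33
a_5 = 33

a_5 = 33


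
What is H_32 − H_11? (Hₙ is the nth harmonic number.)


Σₖ₌12^32 1/k = 1/12 + 1/13 + 1/14 + ... + 1/32
= 149980107719459/144403552893600
≈ 1.0386

Sum = 149980107719459/144403552893600 ≈ 1.0386


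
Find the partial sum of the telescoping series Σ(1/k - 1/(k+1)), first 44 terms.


Telescoping: adjacent terms cancel.
= 1/1 - 1/45
= 1 - 1/45 = 44/45

Sum = 44/45


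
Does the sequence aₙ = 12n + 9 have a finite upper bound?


aₙ = 12n + 9 → as n→∞, aₙ→∞
No finite upper bound exists
The sequence is UNBOUNDED

Unbounded (aₙ → ∞ as n → ∞)


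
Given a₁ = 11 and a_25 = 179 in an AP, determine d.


d = (aₙ - a₁)/(n-1)
= (179 - 11)/(25-1)
= 168/24 = 7

d = 7


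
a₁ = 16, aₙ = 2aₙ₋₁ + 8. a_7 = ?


Computing step by step:
a_1 = 16
a_2 = 40
a_3 = 88
a_4 = 184
a_5 = 376
a_6 = 760
a_7 = 1528


a_7 = 1528


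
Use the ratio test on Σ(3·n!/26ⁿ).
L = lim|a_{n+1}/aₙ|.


aₙ = 3·n!/26^n
a_{n+1}/aₙ = (n+1)!/26^(n+1) × 26^n/n!  (constant 3 cancels)
= (n+1)/26
L = lim(n→∞) (n+1)/26 = ∞
L > 1 → series DIVERGES

Diverges (ratio test: L = ∞ > 1)


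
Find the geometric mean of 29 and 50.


GM = √(29×50) = √1450 = 38.0789

GM = 38.0789


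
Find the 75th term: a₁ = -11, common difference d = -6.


aₙ = a₁ + (n-1)d
= -11 + (75-1)×-6
= -11 - 444
= -455

a_75 = -455


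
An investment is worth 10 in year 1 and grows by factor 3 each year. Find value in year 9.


aₙ = a₁·r^(n-1)
= 10×3^8
= 10×6561
= 65610

a_9 = 65610


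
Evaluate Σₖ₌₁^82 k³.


n(n+1)/2 = 82×83/2 = 3403
Σk³ = 3403² = 11580409

Σk³ = 11580409


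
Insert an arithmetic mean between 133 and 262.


AM = (133 + 262)/2 = 395/2 = 197.5

AM = 197.5


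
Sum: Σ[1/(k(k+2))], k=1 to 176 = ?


1/(k(k+2)) = (1/2)·(1/k - 1/(k+2)) (partial fractions)
Telescoping: Σ = (1/2)·(1 + 1/2 - 1/177 - 1/178) = 11726/15753

Sum = 11726/15753


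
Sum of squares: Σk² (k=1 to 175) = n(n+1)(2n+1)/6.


n = 175
n(n+1)(2n+1)/6 = 175×176×351/6
= 10810800/6 = 1801800

Σk² = 1801800


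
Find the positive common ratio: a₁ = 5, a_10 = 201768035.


r^(n-1) = aₙ/a₁
r^9 = 201768035/5 = 40353607
r = 40353607^(1/9)
= 7

r = 7


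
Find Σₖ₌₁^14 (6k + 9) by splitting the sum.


Σ(6k+9) = 6·Σk + 9·n
= 6·105 + 9·14
= 630 + 126 = 756

Σ = 756


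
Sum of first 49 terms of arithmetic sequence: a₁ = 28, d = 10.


aₙ = 28 + (49-1)×10 = 508
Sₙ = n(a₁+aₙ)/2 = 49×(28+508)/2
= 49×536/2 = 13132

S_49 = 13132


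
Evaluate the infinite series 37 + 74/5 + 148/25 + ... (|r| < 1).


S∞ = a₁/(1-r) = 37/(1 - 2/5)
= 37/(3/5)
= 185/3

S∞ = 185/3


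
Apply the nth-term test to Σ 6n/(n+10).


lim(n→∞) 6n/(n+10) = 6/1 = 6  (divide numerator and denominator by n)
lim aₙ = 6 ≠ 0 → series DIVERGES

Diverges (lim aₙ = 6 ≠ 0)


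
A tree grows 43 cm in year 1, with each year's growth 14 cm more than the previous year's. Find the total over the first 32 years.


aₙ = 43 + (32-1)×14 = 477
Sₙ = n(a₁+aₙ)/2 = 32×(43+477)/2
= 32×520/2 = 8320

S_32 = 8320


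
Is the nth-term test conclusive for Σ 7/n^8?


lim(n→∞) 7/n^8 = 0
lim aₙ = 0 → nth-term test is INCONCLUSIVE
(Need other tests; this is actually a convergent p-series with p=8 > 1)

Inconclusive (lim aₙ = 0; need another test)


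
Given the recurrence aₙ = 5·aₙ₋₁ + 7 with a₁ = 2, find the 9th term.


Computing step by step:
a_1 = 2
a_2 = 17
a_3 = 92
a_4 = 467
a_5 = 2342
a_6 = 11717
a_7 = 58592
a_8 = 292967
a_9 = 1464842


a_9 = 1464842


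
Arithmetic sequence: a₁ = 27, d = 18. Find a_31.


aₙ = a₁ + (n-1)d
= 27 + (31-1)×18
= 27 + 540
= 567

a_31 = 567


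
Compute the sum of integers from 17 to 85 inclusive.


Σₖ₌17^85 k = Σₖ₌₁^85 k − Σₖ₌₁^16 k
= 85·86/2 − 16·17/2
= 3655 − 136 = 3519

Σk = 3519


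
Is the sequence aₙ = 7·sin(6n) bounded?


For all n, -1 ≤ sin(6n) ≤ 1, so -7 ≤ 7·sin(6n) ≤ 7
Lower bound: -7, Upper bound: 7
The sequence IS bounded

Bounded (-7 ≤ aₙ ≤ 7)


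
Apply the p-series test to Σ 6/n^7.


p-series test: Σ c/n^p converges if p > 1, diverges if p ≤ 1 (constant c > 0 doesn't affect convergence).
p = 7
7 > 1 → CONVERGES

Converges (p = 7 > 1)


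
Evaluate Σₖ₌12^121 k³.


Σₖ₌12^121 k³ = [121·122/2]² − [11·12/2]²
= 54479161 − 4356 = 54474805

Σk³ = 54474805


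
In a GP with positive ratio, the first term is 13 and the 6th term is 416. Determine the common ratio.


r^(n-1) = aₙ/a₁
r^5 = 416/13 = 32
r = 32^(1/5)
= 2

r = 2


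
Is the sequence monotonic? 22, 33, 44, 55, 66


Differences: 11, 11, 11, 11
All differences > 0 → strictly INCREASING

Monotonically increasing


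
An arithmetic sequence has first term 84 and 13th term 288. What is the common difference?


d = (aₙ - a₁)/(n-1)
= (288 - 84)/(13-1)
= 204/12 = 17

d = 17


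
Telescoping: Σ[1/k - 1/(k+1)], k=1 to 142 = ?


Telescoping: adjacent terms cancel.
= 1/1 - 1/143
= 1 - 1/143 = 142/143

Sum = 142/143


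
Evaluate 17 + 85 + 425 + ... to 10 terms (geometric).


Sₙ = 17×(5^10 - 1)/(5 - 1)
= 17×(9765625 - 1)/4
= 17×9765624/4
= 41503902

S_10 = 41503902


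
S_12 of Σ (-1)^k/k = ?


S = -1 + 1/2 - 1/3 + 1/4 - 1/5 + 1/6 - 1/7 + 1/8 ± ...
= -0.6532
(Full series converges to -ln(2) ≈ -0.6931)

S_12 = -0.6532


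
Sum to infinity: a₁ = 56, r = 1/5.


S∞ = a₁/(1-r) = 56/(1 - 1/5)
= 56/(4/5)
= 70

S∞ = 70


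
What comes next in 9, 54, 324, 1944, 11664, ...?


Pattern: geometric (r=6)
Terms: 9, 54, 324, 1944, 11664
Next term = 69984

Next term = 69984


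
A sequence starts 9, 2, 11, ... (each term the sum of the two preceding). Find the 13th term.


Computing iteratively: 9, 2, 11, 13, 24, 37, 61, 98, 159, 257, 416, 673, ...
a_13 = 1089

a_13 = 1089


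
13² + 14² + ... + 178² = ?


Σₖ₌13^178 k² = Σₖ₌₁^178 k² − Σₖ₌₁^12 k²
= 178·179·357/6 − 12·13·25/6
= 1895789 − 650 = 1895139

Σk² = 1895139


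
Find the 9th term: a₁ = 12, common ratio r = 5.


aₙ = a₁·r^(n-1)
= 12×5^8
= 12×390625
= 4687500

a_9 = 4687500


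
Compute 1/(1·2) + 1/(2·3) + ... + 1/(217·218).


1/(k(k+1)) = 1/k - 1/(k+1) (partial fractions)
Telescoping: Σ = 1 - 1/218 = 217/218

Sum = 217/218


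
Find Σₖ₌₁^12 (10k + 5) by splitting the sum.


Σ(10k+5) = 10·Σk + 5·n
= 10·78 + 5·12
= 780 + 60 = 840

Σ = 840


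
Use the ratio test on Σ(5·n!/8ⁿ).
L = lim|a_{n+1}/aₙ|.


aₙ = 5·n!/8^n
a_{n+1}/aₙ = (n+1)!/8^(n+1) × 8^n/n!  (constant 5 cancels)
= (n+1)/8
L = lim(n→∞) (n+1)/8 = ∞
L > 1 → series DIVERGES

Diverges (ratio test: L = ∞ > 1)


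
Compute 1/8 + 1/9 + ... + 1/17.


Σₖ₌8^17 1/k = 1/8 + 1/9 + 1/10 + 1/11 + 1/12 + 1/13 + 1/14 + 1/15 + 1/16 + 1/17
= 2074783/2450448
≈ 0.8467

Sum = 2074783/2450448 ≈ 0.8467


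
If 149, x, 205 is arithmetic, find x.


AM = (149 + 205)/2 = 354/2 = 177

AM = 177


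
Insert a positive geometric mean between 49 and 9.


GM = √(49×9) = √441 = 21

GM = 21


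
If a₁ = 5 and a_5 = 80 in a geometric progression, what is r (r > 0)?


r^(n-1) = aₙ/a₁
r^4 = 80/5 = 16
r = 16^(1/4)
= ±2; taking r > 0 gives r = 2

r = 2


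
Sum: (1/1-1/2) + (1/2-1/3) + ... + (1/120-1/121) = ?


Telescoping: adjacent terms cancel.
= 1/1 - 1/121
= 1 - 1/121 = 120/121

Sum = 120/121


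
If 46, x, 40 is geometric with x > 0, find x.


GM = √(46×40) = √1840 = 42.8952

GM = 42.8952


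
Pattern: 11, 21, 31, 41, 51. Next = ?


Pattern: arithmetic (d=10)
Terms: 11, 21, 31, 41, 51
Next term = 61

Next term = 61


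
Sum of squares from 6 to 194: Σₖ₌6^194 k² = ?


Σₖ₌6^194 k² = Σₖ₌₁^194 k² − Σₖ₌₁^5 k²
= 194·195·389/6 − 5·6·11/6
= 2452645 − 55 = 2452590

Σk² = 2452590


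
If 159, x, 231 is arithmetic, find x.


AM = (159 + 231)/2 = 390/2 = 195

AM = 195


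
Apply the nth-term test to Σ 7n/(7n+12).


lim(n→∞) 7n/(7n+12) = 7/7 = 1  (divide numerator and denominator by n)
lim aₙ = 1 ≠ 0 → series DIVERGES

Diverges (lim aₙ = 1 ≠ 0)


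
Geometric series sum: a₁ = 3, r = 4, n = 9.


Sₙ = 3×(4^9 - 1)/(4 - 1)
= 3×(262144 - 1)/3
= 3×262143/3
= 262143

S_9 = 262143


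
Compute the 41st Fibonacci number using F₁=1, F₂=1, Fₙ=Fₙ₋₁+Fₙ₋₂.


Fibonacci sequence: 1, 1, 2, 3, 5, 8, 13, 21, 34, 55, 89, ...
F(41) = 165580141

F(41) = 165580141


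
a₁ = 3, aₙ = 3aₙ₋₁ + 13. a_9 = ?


Computing step by step:
a_1 = 3
a_2 = 22
a_3 = 79
a_4 = 250
a_5 = 763
a_6 = 2302
a_7 = 6919
a_8 = 20770
a_9 = 62323


a_9 = 62323


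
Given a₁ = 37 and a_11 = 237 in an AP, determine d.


d = (aₙ - a₁)/(n-1)
= (237 - 37)/(11-1)
= 200/10 = 20

d = 20


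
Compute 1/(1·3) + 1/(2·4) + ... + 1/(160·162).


1/(k(k+2)) = (1/2)·(1/k - 1/(k+2)) (partial fractions)
Telescoping: Σ = (1/2)·(1 + 1/2 - 1/161 - 1/162) = 9700/13041

Sum = 9700/13041


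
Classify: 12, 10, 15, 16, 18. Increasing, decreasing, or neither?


Differences: -2, 5, 1, 2
Difference at position 2 is +5 (> 0) but position 1 is -2 (< 0) — sequence both rises and falls
→ NOT monotonic

Not monotonic


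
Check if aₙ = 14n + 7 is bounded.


aₙ = 14n + 7 → as n→∞, aₙ→∞
No finite upper bound exists
The sequence is UNBOUNDED

Unbounded (aₙ → ∞ as n → ∞)


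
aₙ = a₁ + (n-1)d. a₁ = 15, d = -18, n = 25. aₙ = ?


aₙ = a₁ + (n-1)d
= 15 + (25-1)×-18
= 15 - 432
= -417

a_25 = -417


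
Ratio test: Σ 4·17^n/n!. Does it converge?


aₙ = 4·17^n/n!
a_{n+1}/aₙ = 17^(n+1)/(n+1)! × n!/17^n  (constant 4 cancels)
= 17/(n+1)
L = lim(n→∞) 17/(n+1) = 0
L < 1 → series CONVERGES

Converges (ratio test: L = 0 < 1)


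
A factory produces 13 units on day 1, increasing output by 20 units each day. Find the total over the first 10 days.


aₙ = 13 + (10-1)×20 = 193
Sₙ = n(a₁+aₙ)/2 = 10×(13+193)/2
= 10×206/2 = 1030

S_10 = 1030


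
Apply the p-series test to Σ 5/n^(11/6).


p-series test: Σ c/n^p converges if p > 1, diverges if p ≤ 1 (constant c > 0 doesn't affect convergence).
p = 11/6
11/6 > 1 → CONVERGES

Converges (p = 11/6 > 1)


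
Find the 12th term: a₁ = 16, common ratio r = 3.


aₙ = a₁·r^(n-1)
= 16×3^11
= 16×177147
= 2834352

a_12 = 2834352


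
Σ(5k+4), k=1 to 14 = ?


Σ(5k+4) = 5·Σk + 4·n
= 5·105 + 4·14
= 525 + 56 = 581

Σ = 581


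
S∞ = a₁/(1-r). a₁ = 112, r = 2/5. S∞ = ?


S∞ = a₁/(1-r) = 112/(1 - 2/5)
= 112/(3/5)
= 560/3

S∞ = 560/3


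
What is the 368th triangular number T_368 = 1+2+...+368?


n(n+1)/2 = 368×369/2 = 135792/2 = 67896

Σk = 67896


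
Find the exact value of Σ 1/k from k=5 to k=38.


Σₖ₌5^38 1/k = 1/5 + 1/6 + 1/7 + ... + 1/38
= 1041662132909233/485721041551200
≈ 2.1446

Sum = 1041662132909233/485721041551200 ≈ 2.1446


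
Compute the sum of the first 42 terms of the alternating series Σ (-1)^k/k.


S = -1 + 1/2 - 1/3 + 1/4 - 1/5 + 1/6 - 1/7 + 1/8 ± ...
= -0.6814
(Full series converges to -ln(2) ≈ -0.6931)

S_42 = -0.6814


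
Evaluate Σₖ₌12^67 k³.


Σₖ₌12^67 k³ = [67·68/2]² − [11·12/2]²
= 5189284 − 4356 = 5184928

Σk³ = 5184928


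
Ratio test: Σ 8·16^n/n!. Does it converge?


aₙ = 8·16^n/n!
a_{n+1}/aₙ = 16^(n+1)/(n+1)! × n!/16^n  (constant 8 cancels)
= 16/(n+1)
L = lim(n→∞) 16/(n+1) = 0
L < 1 → series CONVERGES

Converges (ratio test: L = 0 < 1)


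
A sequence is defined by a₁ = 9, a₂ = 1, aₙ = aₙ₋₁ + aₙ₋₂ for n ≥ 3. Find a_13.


Computing iteratively: 9, 1, 10, 11, 21, 32, 53, 85, 138, 223, 361, 584, ...
a_13 = 945

a_13 = 945


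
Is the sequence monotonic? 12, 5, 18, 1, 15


Differences: -7, 13, -17, 14
Difference at position 2 is +13 (> 0) but position 1 is -7 (< 0) — sequence both rises and falls
→ NOT monotonic

Not monotonic


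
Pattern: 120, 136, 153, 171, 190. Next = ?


Pattern: triangular numbers: n(n+1)/2
Terms: 120, 136, 153, 171, 190
Next term = 210

Next term = 210


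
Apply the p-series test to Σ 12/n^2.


p-series test: Σ c/n^p converges if p > 1, diverges if p ≤ 1 (constant c > 0 doesn't affect convergence).
p = 2
2 > 1 → CONVERGES

Converges (p = 2 > 1)


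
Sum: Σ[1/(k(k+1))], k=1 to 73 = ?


1/(k(k+1)) = 1/k - 1/(k+1) (partial fractions)
Telescoping: Σ = 1 - 1/74 = 73/74

Sum = 73/74


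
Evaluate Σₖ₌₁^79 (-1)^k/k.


S = -1 + 1/2 - 1/3 + 1/4 - 1/5 + 1/6 - 1/7 + 1/8 ± ...
= -0.6994
(Full series converges to -ln(2) ≈ -0.6931)

S_79 = -0.6994


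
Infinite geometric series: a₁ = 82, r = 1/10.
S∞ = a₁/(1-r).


S∞ = a₁/(1-r) = 82/(1 - 1/10)
= 82/(9/10)
= 820/9

S∞ = 820/9


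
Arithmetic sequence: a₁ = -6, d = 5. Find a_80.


aₙ = a₁ + (n-1)d
= -6 + (80-1)×5
= -6 + 395
= 389

a_80 = 389


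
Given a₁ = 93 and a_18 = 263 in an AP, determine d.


d = (aₙ - a₁)/(n-1)
= (263 - 93)/(18-1)
= 170/17 = 10

d = 10


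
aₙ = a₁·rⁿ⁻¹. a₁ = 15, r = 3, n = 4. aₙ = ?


aₙ = a₁·r^(n-1)
= 15×3^3
= 15×27
= 405

a_4 = 405


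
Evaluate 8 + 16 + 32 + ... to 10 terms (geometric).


Sₙ = 8×(2^10 - 1)/(2 - 1)
= 8×(1024 - 1)/1
= 8×1023/1
= 8184

S_10 = 8184


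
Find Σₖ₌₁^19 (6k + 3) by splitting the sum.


Σ(6k+3) = 6·Σk + 3·n
= 6·190 + 3·19
= 1140 + 57 = 1197

Σ = 1197


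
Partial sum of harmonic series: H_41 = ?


H_41 = 1/1 + 1/2 + 1/3 + ... + 1/41
= 85691034670497533/19914562703599200
≈ 4.3029

H_41 = 85691034670497533/19914562703599200 ≈ 4.3029


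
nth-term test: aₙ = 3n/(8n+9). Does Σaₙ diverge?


lim(n→∞) 3n/(8n+9) = 3/8 = 3/8  (divide numerator and denominator by n)
lim aₙ = 3/8 ≠ 0 → series DIVERGES

Diverges (lim aₙ = 3/8 ≠ 0)


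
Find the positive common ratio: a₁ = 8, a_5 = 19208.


r^(n-1) = aₙ/a₁
r^4 = 19208/8 = 2401
r = 2401^(1/4)
= ±7; taking r > 0 gives r = 7

r = 7


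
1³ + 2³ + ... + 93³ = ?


n(n+1)/2 = 93×94/2 = 4371
Σk³ = 4371² = 19105641

Σk³ = 19105641


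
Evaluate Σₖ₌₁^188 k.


n(n+1)/2 = 188×189/2 = 35532/2 = 17766

Σk = 17766
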